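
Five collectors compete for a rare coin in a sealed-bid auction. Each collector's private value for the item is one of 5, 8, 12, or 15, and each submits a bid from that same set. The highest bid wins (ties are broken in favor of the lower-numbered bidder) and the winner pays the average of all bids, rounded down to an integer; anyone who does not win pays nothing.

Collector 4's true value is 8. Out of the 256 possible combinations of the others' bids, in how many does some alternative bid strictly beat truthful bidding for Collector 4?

10

Others bid (5, 5, 5, 12): truth gives 0; bid 12 gives 1 > 0. Violating.
Others bid (5, 5, 8, 5): truth gives 0; bid 12 gives 1 > 0. Violating.
Others bid (5, 5, 8, 8): truth gives 0; bid 12 gives 1 > 0. Violating.
Others bid (5, 8, 5, 5): truth gives 0; bid 12 gives 1 > 0. Violating.
Others bid (5, 5, 5, 5): truth gives 3; no alternative beats it.
Others bid (5, 5, 5, 8): truth gives 2; no alternative beats it.
(Checking all 256 profiles: 10 have a profitable deviation, 246 do not.)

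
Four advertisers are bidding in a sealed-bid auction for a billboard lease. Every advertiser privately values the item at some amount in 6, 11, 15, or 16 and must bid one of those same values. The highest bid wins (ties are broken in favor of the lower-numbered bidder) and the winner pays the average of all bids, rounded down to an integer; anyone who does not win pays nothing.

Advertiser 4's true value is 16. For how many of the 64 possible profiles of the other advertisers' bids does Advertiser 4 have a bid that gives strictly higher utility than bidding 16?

4

Others bid (6, 6, 6): truth gives 8; bid 11 gives 9 > 8. Violating.
Others bid (6, 11, 11): truth gives 5; bid 15 gives 6 > 5. Violating.
Others bid (11, 6, 11): truth gives 5; bid 15 gives 6 > 5. Violating.
Others bid (11, 11, 6): truth gives 5; bid 15 gives 6 > 5. Violating.
Others bid (6, 6, 11): truth gives 7; no alternative beats it.
Others bid (6, 6, 15): truth gives 6; no alternative beats it.
(Checking all 64 profiles: 4 have a profitable deviation, 60 do not.)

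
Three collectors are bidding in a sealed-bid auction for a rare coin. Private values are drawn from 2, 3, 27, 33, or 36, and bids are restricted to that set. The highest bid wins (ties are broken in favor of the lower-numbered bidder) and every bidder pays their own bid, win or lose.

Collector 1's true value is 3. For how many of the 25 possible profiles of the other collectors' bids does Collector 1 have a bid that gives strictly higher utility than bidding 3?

22

Others bid (2, 2): truth gives 0; bid 2 gives 1 > 0. Violating.
Others bid (2, 27): truth gives -3; bid 2 gives -2 > -3. Violating.
Others bid (2, 33): truth gives -3; bid 2 gives -2 > -3. Violating.
Others bid (2, 36): truth gives -3; bid 2 gives -2 > -3. Violating.
Others bid (2, 3): truth gives 0; no alternative beats it.
Others bid (3, 2): truth gives 0; no alternative beats it.
(Checking all 25 profiles: 22 have a profitable deviation, 3 do not.)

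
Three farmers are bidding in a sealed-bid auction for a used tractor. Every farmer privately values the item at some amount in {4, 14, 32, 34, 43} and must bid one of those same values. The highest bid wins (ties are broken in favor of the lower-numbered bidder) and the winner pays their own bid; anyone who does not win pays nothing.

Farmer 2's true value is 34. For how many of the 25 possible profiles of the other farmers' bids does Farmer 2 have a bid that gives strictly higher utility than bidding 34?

6

Others bid (4, 4): truth gives 0; bid 14 gives 20 > 0. Violating.
Others bid (4, 14): truth gives 0; bid 14 gives 20 > 0. Violating.
Others bid (4, 32): truth gives 0; bid 32 gives 2 > 0. Violating.
Others bid (14, 4): truth gives 0; bid 32 gives 2 > 0. Violating.
Others bid (4, 34): truth gives 0; no alternative beats it.
Others bid (4, 43): truth gives 0; no alternative beats it.
(Checking all 25 profiles: 6 have a profitable deviation, 19 do not.)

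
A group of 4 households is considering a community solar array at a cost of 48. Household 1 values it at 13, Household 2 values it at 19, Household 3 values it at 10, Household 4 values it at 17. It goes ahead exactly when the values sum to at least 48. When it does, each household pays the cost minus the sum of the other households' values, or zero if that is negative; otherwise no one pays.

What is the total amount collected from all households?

16

Total value 59 ≥ cost 48, so it is built.
Household 1: others sum to 46; max(0, 48 - 46) = 2.
Household 2: others sum to 40; max(0, 48 - 40) = 8.
Household 3: others sum to 49; max(0, 48 - 49) = 0.
Household 4: others sum to 42; max(0, 48 - 42) = 6.
Total collected = 2 + 8 + 0 + 6 = 16.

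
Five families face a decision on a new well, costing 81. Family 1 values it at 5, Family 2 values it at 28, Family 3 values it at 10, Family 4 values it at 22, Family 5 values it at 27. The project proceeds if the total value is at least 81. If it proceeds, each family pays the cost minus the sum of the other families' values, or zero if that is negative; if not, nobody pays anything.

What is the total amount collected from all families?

44

Total value 92 ≥ cost 81, so it is built.
Family 1: others sum to 87; max(0, 81 - 87) = 0.
Family 2: others sum to 64; max(0, 81 - 64) = 17.
Family 3: others sum to 82; max(0, 81 - 82) = 0.
Family 4: others sum to 70; max(0, 81 - 70) = 11.
Family 5: others sum to 65; max(0, 81 - 65) = 16.
Total collected = 0 + 17 + 0 + 11 + 16 = 44.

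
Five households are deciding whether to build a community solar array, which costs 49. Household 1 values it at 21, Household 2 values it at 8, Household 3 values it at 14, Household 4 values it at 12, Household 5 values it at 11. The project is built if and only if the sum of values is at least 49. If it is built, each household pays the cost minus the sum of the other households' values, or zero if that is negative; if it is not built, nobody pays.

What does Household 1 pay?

4

Total value 66 ≥ cost 49, so the project is built.
The other households' values sum to 45.
Cost minus that sum is 49 - 45 = 4.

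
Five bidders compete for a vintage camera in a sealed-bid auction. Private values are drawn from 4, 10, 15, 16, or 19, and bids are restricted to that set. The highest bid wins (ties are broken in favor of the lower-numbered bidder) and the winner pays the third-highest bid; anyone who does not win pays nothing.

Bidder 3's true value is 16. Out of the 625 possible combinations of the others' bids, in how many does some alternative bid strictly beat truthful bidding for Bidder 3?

108

Others bid (4, 4, 4, 19): truth gives 0; bid 19 gives 12 > 0. Violating.
Others bid (4, 4, 10, 19): truth gives 0; bid 19 gives 6 > 0. Violating.
Others bid (4, 4, 15, 19): truth gives 0; bid 19 gives 1 > 0. Violating.
Others bid (4, 4, 19, 4): truth gives 0; bid 19 gives 12 > 0. Violating.
Others bid (4, 4, 4, 4): truth gives 12; no alternative beats it.
Others bid (4, 4, 4, 10): truth gives 12; no alternative beats it.
(Checking all 625 profiles: 108 have a profitable deviation, 517 do not.)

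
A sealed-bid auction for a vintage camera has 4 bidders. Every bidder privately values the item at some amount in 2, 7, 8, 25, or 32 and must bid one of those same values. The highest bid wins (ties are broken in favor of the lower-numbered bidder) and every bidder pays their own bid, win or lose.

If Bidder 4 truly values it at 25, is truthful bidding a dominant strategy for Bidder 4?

Consider the case where Bidder 1 bids 2, Bidder 2 bids 2 and Bidder 3 bids 2.
Truthful bid 25: wins, pays 25, utility 25 - 25 = 0.
Bid 7 instead: wins, pays 7, utility 25 - 7 = 18.
Since 18 > 0, bidding 7 is strictly better here, so truthful bidding is not dominant.

No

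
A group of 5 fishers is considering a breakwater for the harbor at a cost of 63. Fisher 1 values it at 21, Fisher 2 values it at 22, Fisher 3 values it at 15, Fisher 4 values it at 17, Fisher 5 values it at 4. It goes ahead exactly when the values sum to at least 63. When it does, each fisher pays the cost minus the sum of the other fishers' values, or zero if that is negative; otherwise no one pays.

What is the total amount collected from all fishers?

Total value 79 ≥ cost 63, so it is built.
Fisher 1: others sum to 58; max(0, 63 - 58) = 5.
Fisher 2: others sum to 57; max(0, 63 - 57) = 6.
Fisher 3: others sum to 64; max(0, 63 - 64) = 0.
Fisher 4: others sum to 62; max(0, 63 - 62) = 1.
Fisher 5: others sum to 75; max(0, 63 - 75) = 0.
Total collected = 5 + 6 + 0 + 1 + 0 = 12.

12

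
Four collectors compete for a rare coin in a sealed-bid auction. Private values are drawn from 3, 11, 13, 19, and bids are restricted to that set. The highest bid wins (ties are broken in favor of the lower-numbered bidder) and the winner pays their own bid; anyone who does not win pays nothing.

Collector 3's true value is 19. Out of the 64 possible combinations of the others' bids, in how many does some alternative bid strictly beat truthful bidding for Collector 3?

12

Others bid (3, 3, 3): truth gives 0; bid 11 gives 8 > 0. Violating.
Others bid (3, 3, 11): truth gives 0; bid 11 gives 8 > 0. Violating.
Others bid (3, 3, 13): truth gives 0; bid 13 gives 6 > 0. Violating.
Others bid (3, 11, 3): truth gives 0; bid 13 gives 6 > 0. Violating.
Others bid (3, 3, 19): truth gives 0; no alternative beats it.
Others bid (3, 11, 19): truth gives 0; no alternative beats it.
(Checking all 64 profiles: 12 have a profitable deviation, 52 do not.)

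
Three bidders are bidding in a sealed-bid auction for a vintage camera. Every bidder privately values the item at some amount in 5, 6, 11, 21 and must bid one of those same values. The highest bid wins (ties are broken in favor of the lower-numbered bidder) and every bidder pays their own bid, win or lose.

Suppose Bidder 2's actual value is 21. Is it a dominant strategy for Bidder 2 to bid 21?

No

Consider the case where Bidder 1 bids 5 and Bidder 3 bids 5.
Truthful bid 21: wins, pays 21, utility 21 - 21 = 0.
Bid 6 instead: wins, pays 6, utility 21 - 6 = 15.
Since 15 > 0, bidding 6 is strictly better here, so truthful bidding is not dominant.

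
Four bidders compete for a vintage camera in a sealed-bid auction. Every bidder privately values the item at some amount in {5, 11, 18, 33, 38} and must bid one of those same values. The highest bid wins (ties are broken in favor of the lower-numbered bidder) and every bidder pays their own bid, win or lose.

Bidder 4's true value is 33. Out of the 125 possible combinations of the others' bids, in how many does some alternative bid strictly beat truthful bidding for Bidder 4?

106

Others bid (5, 5, 5): truth gives 0; bid 11 gives 22 > 0. Violating.
Others bid (5, 5, 11): truth gives 0; bid 18 gives 15 > 0. Violating.
Others bid (5, 5, 33): truth gives -33; bid 5 gives -5 > -33. Violating.
Others bid (5, 5, 38): truth gives -33; bid 5 gives -5 > -33. Violating.
Others bid (5, 5, 18): truth gives 0; no alternative beats it.
Others bid (5, 11, 18): truth gives 0; no alternative beats it.
(Checking all 125 profiles: 106 have a profitable deviation, 19 do not.)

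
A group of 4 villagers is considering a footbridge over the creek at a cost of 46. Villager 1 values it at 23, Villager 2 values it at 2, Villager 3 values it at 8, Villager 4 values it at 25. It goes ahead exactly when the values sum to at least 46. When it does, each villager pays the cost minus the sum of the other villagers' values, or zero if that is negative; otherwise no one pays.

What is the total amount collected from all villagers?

24

Total value 58 ≥ cost 46, so it is built.
Villager 1: others sum to 35; max(0, 46 - 35) = 11.
Villager 2: others sum to 56; max(0, 46 - 56) = 0.
Villager 3: others sum to 50; max(0, 46 - 50) = 0.
Villager 4: others sum to 33; max(0, 46 - 33) = 13.
Total collected = 11 + 0 + 0 + 13 = 24.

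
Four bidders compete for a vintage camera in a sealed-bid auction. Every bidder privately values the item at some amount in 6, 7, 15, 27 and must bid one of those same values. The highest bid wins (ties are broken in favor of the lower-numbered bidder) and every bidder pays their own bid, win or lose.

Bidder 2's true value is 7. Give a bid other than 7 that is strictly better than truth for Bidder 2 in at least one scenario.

Suppose Bidder 1 bids 6, Bidder 3 bids 6 and Bidder 4 bids 15.
Bid 7: loses but pays 7, utility -7.
Bid 6: loses but pays 6, utility -6.
So bidding 6 beats truth here (-6 > -7).

6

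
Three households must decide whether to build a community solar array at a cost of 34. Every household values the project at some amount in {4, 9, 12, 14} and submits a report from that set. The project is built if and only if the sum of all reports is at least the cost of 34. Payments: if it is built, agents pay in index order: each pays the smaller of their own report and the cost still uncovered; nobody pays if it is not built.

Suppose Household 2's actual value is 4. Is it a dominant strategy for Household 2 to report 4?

Check each profile of the others' reports and compare truth against every alternative report.
Others report (12, 14): truth gives 0, best alternative gives -5.
Others report (14, 12): truth gives 0, best alternative gives -5.
Others report (14, 14): truth gives 0, best alternative gives -5.
Others report (4, 4): truth gives 0, best alternative gives 0.
Others report (4, 9): truth gives 0, best alternative gives 0.
Others report (4, 12): truth gives 0, best alternative gives 0.
(Remaining 10 profiles checked similarly; truth is weakly best in each.)
In every case the truthful report is at least as good as any alternative, so it is a dominant strategy.

Yes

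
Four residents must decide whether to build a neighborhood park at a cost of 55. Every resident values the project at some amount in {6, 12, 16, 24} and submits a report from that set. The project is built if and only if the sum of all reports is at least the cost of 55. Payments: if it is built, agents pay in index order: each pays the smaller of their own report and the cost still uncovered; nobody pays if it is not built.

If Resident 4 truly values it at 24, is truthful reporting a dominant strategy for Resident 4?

Yes

Check each profile of the others' reports and compare truth against every alternative report.
Others report (6, 16, 16): truth gives 7, best alternative gives 0.
Others report (16, 6, 16): truth gives 7, best alternative gives 0.
Others report (16, 16, 6): truth gives 7, best alternative gives 0.
Others report (6, 6, 24): truth gives 5, best alternative gives 0.
Others report (6, 24, 6): truth gives 5, best alternative gives 0.
Others report (12, 12, 12): truth gives 5, best alternative gives 0.
(Remaining 58 profiles checked similarly; truth is weakly best in each.)
In every case the truthful report is at least as good as any alternative, so it is a dominant strategy.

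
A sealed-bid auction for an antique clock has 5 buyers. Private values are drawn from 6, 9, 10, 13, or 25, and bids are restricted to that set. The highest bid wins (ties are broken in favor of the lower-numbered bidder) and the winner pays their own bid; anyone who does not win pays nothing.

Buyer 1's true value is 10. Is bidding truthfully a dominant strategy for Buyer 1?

No

Consider the case where Buyer 2 bids 6, Buyer 3 bids 6, Buyer 4 bids 6 and Buyer 5 bids 6.
Truthful bid 10: wins, pays 10, utility 10 - 10 = 0.
Bid 6 instead: wins, pays 6, utility 10 - 6 = 4.
Since 4 > 0, bidding 6 is strictly better here, so truthful bidding is not dominant.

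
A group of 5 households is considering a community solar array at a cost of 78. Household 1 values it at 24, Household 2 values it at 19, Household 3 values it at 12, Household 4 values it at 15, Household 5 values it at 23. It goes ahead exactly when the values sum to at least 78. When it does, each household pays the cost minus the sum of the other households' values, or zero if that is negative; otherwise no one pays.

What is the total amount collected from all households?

Total value 93 ≥ cost 78, so it is built.
Household 1: others sum to 69; max(0, 78 - 69) = 9.
Household 2: others sum to 74; max(0, 78 - 74) = 4.
Household 3: others sum to 81; max(0, 78 - 81) = 0.
Household 4: others sum to 78; max(0, 78 - 78) = 0.
Household 5: others sum to 70; max(0, 78 - 70) = 8.
Total collected = 9 + 4 + 0 + 0 + 8 = 21.

21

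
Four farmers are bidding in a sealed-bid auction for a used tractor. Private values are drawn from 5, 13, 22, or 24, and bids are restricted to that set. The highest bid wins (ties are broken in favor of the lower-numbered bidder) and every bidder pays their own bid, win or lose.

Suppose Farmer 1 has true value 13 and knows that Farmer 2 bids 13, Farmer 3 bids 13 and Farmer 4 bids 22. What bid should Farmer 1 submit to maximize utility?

5

Bid 5: loses but pays 5, utility -5.
Bid 13: loses but pays 13, utility -13.
Bid 22: wins, pays 22, utility 13 - 22 = -9.
Bid 24: wins, pays 24, utility 13 - 24 = -11.
The best choice is 5 with utility -5.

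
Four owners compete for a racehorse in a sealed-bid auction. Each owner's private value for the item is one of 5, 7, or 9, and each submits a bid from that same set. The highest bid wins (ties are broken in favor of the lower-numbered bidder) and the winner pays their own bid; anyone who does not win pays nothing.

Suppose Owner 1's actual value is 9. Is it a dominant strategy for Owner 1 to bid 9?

Consider the case where Owner 2 bids 5, Owner 3 bids 5 and Owner 4 bids 5.
Truthful bid 9: wins, pays 9, utility 9 - 9 = 0.
Bid 5 instead: wins, pays 5, utility 9 - 5 = 4.
Since 4 > 0, bidding 5 is strictly better here, so truthful bidding is not dominant.

No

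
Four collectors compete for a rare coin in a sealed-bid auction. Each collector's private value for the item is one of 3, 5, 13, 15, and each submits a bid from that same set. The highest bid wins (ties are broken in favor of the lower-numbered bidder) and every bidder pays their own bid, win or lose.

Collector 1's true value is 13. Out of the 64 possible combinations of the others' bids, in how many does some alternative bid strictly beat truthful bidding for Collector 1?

Others bid (3, 3, 3): truth gives 0; bid 3 gives 10 > 0. Violating.
Others bid (3, 3, 5): truth gives 0; bid 5 gives 8 > 0. Violating.
Others bid (3, 3, 15): truth gives -13; bid 15 gives -2 > -13. Violating.
Others bid (3, 5, 3): truth gives 0; bid 5 gives 8 > 0. Violating.
Others bid (3, 3, 13): truth gives 0; no alternative beats it.
Others bid (3, 5, 13): truth gives 0; no alternative beats it.
(Checking all 64 profiles: 45 have a profitable deviation, 19 do not.)

45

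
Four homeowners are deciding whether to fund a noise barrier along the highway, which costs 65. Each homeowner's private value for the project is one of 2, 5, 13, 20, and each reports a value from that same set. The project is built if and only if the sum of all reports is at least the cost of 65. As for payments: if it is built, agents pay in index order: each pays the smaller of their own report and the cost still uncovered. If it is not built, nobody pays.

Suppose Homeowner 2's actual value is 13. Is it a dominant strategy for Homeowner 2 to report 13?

Consider the case where Homeowner 1 reports 20, Homeowner 3 reports 20 and Homeowner 4 reports 20.
Truthful report 13: project built, pays 13, utility 13 - 13 = 0.
Report 5 instead: project built, pays 5, utility 13 - 5 = 8.
Since 8 > 0, reporting 5 is strictly better here, so truthful reporting is not dominant.

No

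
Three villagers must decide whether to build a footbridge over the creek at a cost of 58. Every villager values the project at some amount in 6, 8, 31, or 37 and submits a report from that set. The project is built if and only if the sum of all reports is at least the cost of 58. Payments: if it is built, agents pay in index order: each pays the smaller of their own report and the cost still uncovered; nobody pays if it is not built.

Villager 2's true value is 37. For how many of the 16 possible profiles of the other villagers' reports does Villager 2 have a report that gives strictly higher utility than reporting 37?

8

Others report (6, 31): truth gives 0; report 31 gives 6 > 0. Violating.
Others report (6, 37): truth gives 0; report 31 gives 6 > 0. Violating.
Others report (8, 31): truth gives 0; report 31 gives 6 > 0. Violating.
Others report (8, 37): truth gives 0; report 31 gives 6 > 0. Violating.
Others report (6, 6): truth gives 0; no alternative beats it.
Others report (6, 8): truth gives 0; no alternative beats it.
(Checking all 16 profiles: 8 have a profitable deviation, 8 do not.)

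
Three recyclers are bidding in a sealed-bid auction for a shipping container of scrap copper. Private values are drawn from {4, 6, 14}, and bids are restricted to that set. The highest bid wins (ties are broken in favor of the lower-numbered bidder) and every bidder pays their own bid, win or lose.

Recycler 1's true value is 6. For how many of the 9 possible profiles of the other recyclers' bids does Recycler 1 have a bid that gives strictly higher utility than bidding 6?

Others bid (4, 4): truth gives 0; bid 4 gives 2 > 0. Violating.
Others bid (4, 14): truth gives -6; bid 4 gives -4 > -6. Violating.
Others bid (6, 14): truth gives -6; bid 4 gives -4 > -6. Violating.
Others bid (14, 4): truth gives -6; bid 4 gives -4 > -6. Violating.
Others bid (4, 6): truth gives 0; no alternative beats it.
Others bid (6, 4): truth gives 0; no alternative beats it.
(Checking all 9 profiles: 6 have a profitable deviation, 3 do not.)

6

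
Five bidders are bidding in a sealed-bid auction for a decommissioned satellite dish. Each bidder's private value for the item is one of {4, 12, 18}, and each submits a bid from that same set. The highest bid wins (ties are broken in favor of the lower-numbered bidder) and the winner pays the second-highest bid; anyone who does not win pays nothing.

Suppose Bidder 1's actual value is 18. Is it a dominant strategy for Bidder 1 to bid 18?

Check each profile of the others' bids and compare truth against every alternative bid.
Others bid (4, 4, 4, 4): truth gives 14, best alternative gives 14.
Others bid (4, 4, 4, 12): truth gives 6, best alternative gives 6.
Others bid (4, 4, 12, 4): truth gives 6, best alternative gives 6.
Others bid (4, 4, 12, 12): truth gives 6, best alternative gives 6.
Others bid (4, 12, 4, 4): truth gives 6, best alternative gives 6.
Others bid (4, 12, 4, 12): truth gives 6, best alternative gives 6.
(Remaining 75 profiles checked similarly; truth is weakly best in each.)
In every case the truthful bid is at least as good as any alternative, so it is a dominant strategy.

Yes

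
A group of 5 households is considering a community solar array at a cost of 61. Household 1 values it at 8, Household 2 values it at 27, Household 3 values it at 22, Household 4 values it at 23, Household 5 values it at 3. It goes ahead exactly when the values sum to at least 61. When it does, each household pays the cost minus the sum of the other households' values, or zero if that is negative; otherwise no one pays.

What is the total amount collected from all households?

6

Total value 83 ≥ cost 61, so it is built.
Household 1: others sum to 75; max(0, 61 - 75) = 0.
Household 2: others sum to 56; max(0, 61 - 56) = 5.
Household 3: others sum to 61; max(0, 61 - 61) = 0.
Household 4: others sum to 60; max(0, 61 - 60) = 1.
Household 5: others sum to 80; max(0, 61 - 80) = 0.
Total collected = 0 + 5 + 0 + 1 + 0 = 6.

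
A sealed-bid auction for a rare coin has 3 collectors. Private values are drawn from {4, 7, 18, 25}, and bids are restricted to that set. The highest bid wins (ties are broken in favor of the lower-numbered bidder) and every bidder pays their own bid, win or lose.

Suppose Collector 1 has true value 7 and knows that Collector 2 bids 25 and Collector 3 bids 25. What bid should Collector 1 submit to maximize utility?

Bid 4: loses but pays 4, utility -4.
Bid 7: loses but pays 7, utility -7.
Bid 18: loses but pays 18, utility -18.
Bid 25: wins, pays 25, utility 7 - 25 = -18.
The best choice is 4 with utility -4.

4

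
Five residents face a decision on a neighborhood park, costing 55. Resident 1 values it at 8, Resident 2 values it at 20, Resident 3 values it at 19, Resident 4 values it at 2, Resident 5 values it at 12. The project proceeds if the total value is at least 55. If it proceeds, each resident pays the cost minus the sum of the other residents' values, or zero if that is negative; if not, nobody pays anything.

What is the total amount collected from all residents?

Total value 61 ≥ cost 55, so it is built.
Resident 1: others sum to 53; max(0, 55 - 53) = 2.
Resident 2: others sum to 41; max(0, 55 - 41) = 14.
Resident 3: others sum to 42; max(0, 55 - 42) = 13.
Resident 4: others sum to 59; max(0, 55 - 59) = 0.
Resident 5: others sum to 49; max(0, 55 - 49) = 6.
Total collected = 2 + 14 + 13 + 0 + 6 = 35.

35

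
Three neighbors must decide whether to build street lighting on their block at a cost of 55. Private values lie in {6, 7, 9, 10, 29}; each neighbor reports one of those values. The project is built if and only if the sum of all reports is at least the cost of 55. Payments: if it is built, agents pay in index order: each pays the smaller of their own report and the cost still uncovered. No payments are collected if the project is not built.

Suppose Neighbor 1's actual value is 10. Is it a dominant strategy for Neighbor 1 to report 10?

Consider the case where Neighbor 2 reports 29 and Neighbor 3 reports 29.
Truthful report 10: project built, pays 10, utility 10 - 10 = 0.
Report 6 instead: project built, pays 6, utility 10 - 6 = 4.
Since 4 > 0, reporting 6 is strictly better here, so truthful reporting is not dominant.

No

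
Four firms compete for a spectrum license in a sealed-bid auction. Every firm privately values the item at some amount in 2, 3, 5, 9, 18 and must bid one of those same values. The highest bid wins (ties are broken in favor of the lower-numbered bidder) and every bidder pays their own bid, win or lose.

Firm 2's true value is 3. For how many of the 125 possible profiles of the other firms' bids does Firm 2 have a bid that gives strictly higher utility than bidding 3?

Others bid (2, 2, 5): truth gives -3; bid 2 gives -2 > -3. Violating.
Others bid (2, 2, 9): truth gives -3; bid 2 gives -2 > -3. Violating.
Others bid (2, 2, 18): truth gives -3; bid 2 gives -2 > -3. Violating.
Others bid (2, 3, 5): truth gives -3; bid 2 gives -2 > -3. Violating.
Others bid (2, 2, 2): truth gives 0; no alternative beats it.
Others bid (2, 2, 3): truth gives 0; no alternative beats it.
(Checking all 125 profiles: 121 have a profitable deviation, 4 do not.)

121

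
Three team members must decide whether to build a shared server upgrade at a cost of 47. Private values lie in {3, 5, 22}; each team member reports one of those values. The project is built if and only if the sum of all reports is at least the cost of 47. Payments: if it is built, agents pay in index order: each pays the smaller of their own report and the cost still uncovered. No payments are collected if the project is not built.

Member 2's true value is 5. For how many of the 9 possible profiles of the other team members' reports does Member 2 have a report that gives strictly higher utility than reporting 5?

Others report (22, 22): truth gives 0; report 3 gives 2 > 0. Violating.
Others report (3, 3): truth gives 0; no alternative beats it.
Others report (3, 5): truth gives 0; no alternative beats it.
(Checking all 9 profiles: 1 has a profitable deviation, 8 do not.)

1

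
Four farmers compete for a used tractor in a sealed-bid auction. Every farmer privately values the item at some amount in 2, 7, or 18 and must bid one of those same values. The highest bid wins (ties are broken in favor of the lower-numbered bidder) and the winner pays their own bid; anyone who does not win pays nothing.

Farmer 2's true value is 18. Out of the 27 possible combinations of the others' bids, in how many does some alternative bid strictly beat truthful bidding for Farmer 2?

Others bid (2, 2, 2): truth gives 0; bid 7 gives 11 > 0. Violating.
Others bid (2, 2, 7): truth gives 0; bid 7 gives 11 > 0. Violating.
Others bid (2, 7, 2): truth gives 0; bid 7 gives 11 > 0. Violating.
Others bid (2, 7, 7): truth gives 0; bid 7 gives 11 > 0. Violating.
Others bid (2, 2, 18): truth gives 0; no alternative beats it.
Others bid (2, 7, 18): truth gives 0; no alternative beats it.
(Checking all 27 profiles: 4 have a profitable deviation, 23 do not.)

4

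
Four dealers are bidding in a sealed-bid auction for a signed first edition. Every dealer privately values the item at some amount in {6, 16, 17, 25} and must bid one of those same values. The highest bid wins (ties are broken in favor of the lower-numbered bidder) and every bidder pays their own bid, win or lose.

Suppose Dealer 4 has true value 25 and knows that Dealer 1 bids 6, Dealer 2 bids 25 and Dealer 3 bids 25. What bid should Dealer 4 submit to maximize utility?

Bid 6: loses but pays 6, utility -6.
Bid 16: loses but pays 16, utility -16.
Bid 17: loses but pays 17, utility -17.
Bid 25: loses but pays 25, utility -25.
The best choice is 6 with utility -6.

6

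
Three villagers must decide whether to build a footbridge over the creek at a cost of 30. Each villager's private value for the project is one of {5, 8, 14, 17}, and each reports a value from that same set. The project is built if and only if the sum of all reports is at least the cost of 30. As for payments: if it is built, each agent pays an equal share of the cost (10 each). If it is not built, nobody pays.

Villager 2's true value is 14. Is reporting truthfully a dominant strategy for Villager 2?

Consider the case where Villager 1 reports 5 and Villager 3 reports 8.
Truthful report 14: project not built, utility 0.
Report 17 instead: project built, pays 10, utility 14 - 10 = 4.
Since 4 > 0, reporting 17 is strictly better here, so truthful reporting is not dominant.

No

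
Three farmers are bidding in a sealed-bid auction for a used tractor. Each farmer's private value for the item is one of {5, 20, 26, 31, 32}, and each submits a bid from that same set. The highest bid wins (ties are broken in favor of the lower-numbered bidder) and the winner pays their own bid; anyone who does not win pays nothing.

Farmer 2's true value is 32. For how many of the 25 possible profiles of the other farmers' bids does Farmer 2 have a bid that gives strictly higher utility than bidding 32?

12

Others bid (5, 5): truth gives 0; bid 20 gives 12 > 0. Violating.
Others bid (5, 20): truth gives 0; bid 20 gives 12 > 0. Violating.
Others bid (5, 26): truth gives 0; bid 26 gives 6 > 0. Violating.
Others bid (5, 31): truth gives 0; bid 31 gives 1 > 0. Violating.
Others bid (5, 32): truth gives 0; no alternative beats it.
Others bid (20, 32): truth gives 0; no alternative beats it.
(Checking all 25 profiles: 12 have a profitable deviation, 13 do not.)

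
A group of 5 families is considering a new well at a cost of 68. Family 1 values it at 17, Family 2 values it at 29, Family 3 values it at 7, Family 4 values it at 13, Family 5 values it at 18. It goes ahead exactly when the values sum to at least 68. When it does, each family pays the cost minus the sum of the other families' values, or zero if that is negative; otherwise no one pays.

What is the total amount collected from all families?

Total value 84 ≥ cost 68, so it is built.
Family 1: others sum to 67; max(0, 68 - 67) = 1.
Family 2: others sum to 55; max(0, 68 - 55) = 13.
Family 3: others sum to 77; max(0, 68 - 77) = 0.
Family 4: others sum to 71; max(0, 68 - 71) = 0.
Family 5: others sum to 66; max(0, 68 - 66) = 2.
Total collected = 1 + 13 + 0 + 0 + 2 = 16.

16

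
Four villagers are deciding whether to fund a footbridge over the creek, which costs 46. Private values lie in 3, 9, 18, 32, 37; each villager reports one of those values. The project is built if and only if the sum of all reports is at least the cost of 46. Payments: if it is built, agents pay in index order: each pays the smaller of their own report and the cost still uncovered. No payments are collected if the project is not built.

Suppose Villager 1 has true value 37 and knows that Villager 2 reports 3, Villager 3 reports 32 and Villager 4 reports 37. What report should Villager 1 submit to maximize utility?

3

Report 3: project built, pays 3, utility 37 - 3 = 34.
Report 9: project built, pays 9, utility 37 - 9 = 28.
Report 18: project built, pays 18, utility 37 - 18 = 19.
Report 32: project built, pays 32, utility 37 - 32 = 5.
Report 37: project built, pays 37, utility 37 - 37 = 0.
The best choice is 3 with utility 34.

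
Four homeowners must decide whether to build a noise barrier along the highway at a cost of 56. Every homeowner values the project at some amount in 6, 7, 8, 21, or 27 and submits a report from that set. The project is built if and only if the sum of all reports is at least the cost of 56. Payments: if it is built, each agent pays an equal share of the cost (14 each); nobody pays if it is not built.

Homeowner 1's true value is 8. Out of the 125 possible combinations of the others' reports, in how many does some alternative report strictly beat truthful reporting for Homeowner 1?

6

Others report (6, 21, 21): truth gives -6; report 6 gives 0 > -6. Violating.
Others report (7, 21, 21): truth gives -6; report 6 gives 0 > -6. Violating.
Others report (21, 6, 21): truth gives -6; report 6 gives 0 > -6. Violating.
Others report (21, 7, 21): truth gives -6; report 6 gives 0 > -6. Violating.
Others report (6, 6, 6): truth gives 0; no alternative beats it.
Others report (6, 6, 7): truth gives 0; no alternative beats it.
(Checking all 125 profiles: 6 have a profitable deviation, 119 do not.)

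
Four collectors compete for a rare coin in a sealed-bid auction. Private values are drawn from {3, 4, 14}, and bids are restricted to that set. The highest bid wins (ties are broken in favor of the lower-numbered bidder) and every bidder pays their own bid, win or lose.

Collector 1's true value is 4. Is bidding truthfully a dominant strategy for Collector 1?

Consider the case where Collector 2 bids 3, Collector 3 bids 3 and Collector 4 bids 3.
Truthful bid 4: wins, pays 4, utility 4 - 4 = 0.
Bid 3 instead: wins, pays 3, utility 4 - 3 = 1.
Since 1 > 0, bidding 3 is strictly better here, so truthful bidding is not dominant.

No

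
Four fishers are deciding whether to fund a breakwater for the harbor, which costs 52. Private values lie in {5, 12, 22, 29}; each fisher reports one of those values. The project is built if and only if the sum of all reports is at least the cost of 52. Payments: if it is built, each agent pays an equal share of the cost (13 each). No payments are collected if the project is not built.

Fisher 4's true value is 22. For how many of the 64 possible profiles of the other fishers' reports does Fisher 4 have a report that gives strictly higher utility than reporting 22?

Others report (5, 12, 12): truth gives 0; report 29 gives 9 > 0. Violating.
Others report (12, 5, 12): truth gives 0; report 29 gives 9 > 0. Violating.
Others report (12, 12, 5): truth gives 0; report 29 gives 9 > 0. Violating.
Others report (5, 5, 5): truth gives 0; no alternative beats it.
Others report (5, 5, 12): truth gives 0; no alternative beats it.
(Checking all 64 profiles: 3 have a profitable deviation, 61 do not.)

3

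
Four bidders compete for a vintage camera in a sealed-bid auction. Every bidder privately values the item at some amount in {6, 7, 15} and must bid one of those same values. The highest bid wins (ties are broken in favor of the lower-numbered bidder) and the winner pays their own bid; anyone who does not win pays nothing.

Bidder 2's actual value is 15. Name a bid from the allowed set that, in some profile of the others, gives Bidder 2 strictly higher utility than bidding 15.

Suppose Bidder 1 bids 6, Bidder 3 bids 6 and Bidder 4 bids 6.
Bid 15: wins, pays 15, utility 15 - 15 = 0.
Bid 7: wins, pays 7, utility 15 - 7 = 8.
So bidding 7 beats truth here (8 > 0).

7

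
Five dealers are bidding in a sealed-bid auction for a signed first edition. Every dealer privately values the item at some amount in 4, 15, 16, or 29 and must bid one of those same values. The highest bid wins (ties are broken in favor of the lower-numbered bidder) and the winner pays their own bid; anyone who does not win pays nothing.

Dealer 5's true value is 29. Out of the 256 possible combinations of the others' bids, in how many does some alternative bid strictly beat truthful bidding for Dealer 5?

Others bid (4, 4, 4, 4): truth gives 0; bid 15 gives 14 > 0. Violating.
Others bid (4, 4, 4, 15): truth gives 0; bid 16 gives 13 > 0. Violating.
Others bid (4, 4, 15, 4): truth gives 0; bid 16 gives 13 > 0. Violating.
Others bid (4, 4, 15, 15): truth gives 0; bid 16 gives 13 > 0. Violating.
Others bid (4, 4, 4, 16): truth gives 0; no alternative beats it.
Others bid (4, 4, 4, 29): truth gives 0; no alternative beats it.
(Checking all 256 profiles: 16 have a profitable deviation, 240 do not.)

16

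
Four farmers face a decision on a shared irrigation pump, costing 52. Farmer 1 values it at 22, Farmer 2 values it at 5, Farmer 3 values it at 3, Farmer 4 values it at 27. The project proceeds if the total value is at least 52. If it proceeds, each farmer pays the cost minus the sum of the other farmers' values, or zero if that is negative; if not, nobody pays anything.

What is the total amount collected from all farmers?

39

Total value 57 ≥ cost 52, so it is built.
Farmer 1: others sum to 35; max(0, 52 - 35) = 17.
Farmer 2: others sum to 52; max(0, 52 - 52) = 0.
Farmer 3: others sum to 54; max(0, 52 - 54) = 0.
Farmer 4: others sum to 30; max(0, 52 - 30) = 22.
Total collected = 17 + 0 + 0 + 22 = 39.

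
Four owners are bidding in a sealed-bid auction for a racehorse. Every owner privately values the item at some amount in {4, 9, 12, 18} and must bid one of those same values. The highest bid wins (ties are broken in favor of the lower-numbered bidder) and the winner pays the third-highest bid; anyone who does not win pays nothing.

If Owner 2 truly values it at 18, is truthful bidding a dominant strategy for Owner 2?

Yes

Check each profile of the others' bids and compare truth against every alternative bid.
Others bid (4, 4, 18): truth gives 14, best alternative gives 0.
Others bid (4, 18, 4): truth gives 14, best alternative gives 0.
Others bid (12, 4, 4): truth gives 14, best alternative gives 0.
Others bid (4, 9, 18): truth gives 9, best alternative gives 0.
Others bid (4, 18, 9): truth gives 9, best alternative gives 0.
Others bid (9, 4, 18): truth gives 9, best alternative gives 0.
(Remaining 58 profiles checked similarly; truth is weakly best in each.)
In every case the truthful bid is at least as good as any alternative, so it is a dominant strategy.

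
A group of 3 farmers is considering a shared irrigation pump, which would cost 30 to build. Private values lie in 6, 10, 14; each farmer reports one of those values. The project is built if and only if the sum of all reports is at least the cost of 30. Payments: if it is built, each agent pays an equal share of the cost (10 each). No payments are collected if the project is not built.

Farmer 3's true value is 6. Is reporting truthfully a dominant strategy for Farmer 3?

Yes

Check each profile of the others' reports and compare truth against every alternative report.
Others report (6, 14): truth gives 0, best alternative gives -4.
Others report (10, 10): truth gives 0, best alternative gives -4.
Others report (14, 6): truth gives 0, best alternative gives -4.
Others report (10, 14): truth gives -4, best alternative gives -4.
Others report (14, 10): truth gives -4, best alternative gives -4.
Others report (14, 14): truth gives -4, best alternative gives -4.
(Remaining 3 profiles checked similarly; truth is weakly best in each.)
In every case the truthful report is at least as good as any alternative, so it is a dominant strategy.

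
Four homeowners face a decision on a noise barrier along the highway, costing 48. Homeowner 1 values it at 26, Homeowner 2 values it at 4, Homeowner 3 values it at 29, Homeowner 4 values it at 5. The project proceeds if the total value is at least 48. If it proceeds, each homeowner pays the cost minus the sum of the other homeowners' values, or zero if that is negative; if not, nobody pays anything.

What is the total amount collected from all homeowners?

Total value 64 ≥ cost 48, so it is built.
Homeowner 1: others sum to 38; max(0, 48 - 38) = 10.
Homeowner 2: others sum to 60; max(0, 48 - 60) = 0.
Homeowner 3: others sum to 35; max(0, 48 - 35) = 13.
Homeowner 4: others sum to 59; max(0, 48 - 59) = 0.
Total collected = 10 + 0 + 13 + 0 = 23.

23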